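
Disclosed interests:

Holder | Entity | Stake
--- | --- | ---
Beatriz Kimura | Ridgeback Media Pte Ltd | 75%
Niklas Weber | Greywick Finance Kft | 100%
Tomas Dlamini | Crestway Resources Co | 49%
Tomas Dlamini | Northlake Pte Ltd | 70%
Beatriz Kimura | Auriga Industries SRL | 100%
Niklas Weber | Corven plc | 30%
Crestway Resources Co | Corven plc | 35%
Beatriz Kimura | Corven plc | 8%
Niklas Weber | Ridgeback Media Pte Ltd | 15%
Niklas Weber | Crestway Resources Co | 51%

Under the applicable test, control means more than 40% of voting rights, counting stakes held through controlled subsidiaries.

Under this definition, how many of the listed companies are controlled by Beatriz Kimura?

Beatriz holds 75% of Ridgeback, so Beatriz controls Ridgeback.
Beatriz holds 100% of Auriga, so Beatriz controls Auriga.
No other company's threshold is met.
Beatriz controls 2 companies.

2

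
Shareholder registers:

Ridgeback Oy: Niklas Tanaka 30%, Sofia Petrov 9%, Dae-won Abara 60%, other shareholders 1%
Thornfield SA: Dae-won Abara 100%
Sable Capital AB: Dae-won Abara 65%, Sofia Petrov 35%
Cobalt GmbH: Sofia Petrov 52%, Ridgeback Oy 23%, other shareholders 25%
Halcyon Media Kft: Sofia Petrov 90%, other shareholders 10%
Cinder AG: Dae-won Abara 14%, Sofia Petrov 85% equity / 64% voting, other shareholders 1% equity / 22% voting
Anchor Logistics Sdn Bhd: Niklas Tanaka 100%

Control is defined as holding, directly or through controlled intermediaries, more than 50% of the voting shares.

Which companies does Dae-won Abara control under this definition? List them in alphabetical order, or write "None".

Ridgeback Oy, Sable Capital AB, Thornfield SA

Dae-won holds 60% of Ridgeback, so Dae-won controls Ridgeback.
Dae-won holds 100% of Thornfield, so Dae-won controls Thornfield.
Dae-won holds 65% of Sable, so Dae-won controls Sable.
No other company's threshold is met.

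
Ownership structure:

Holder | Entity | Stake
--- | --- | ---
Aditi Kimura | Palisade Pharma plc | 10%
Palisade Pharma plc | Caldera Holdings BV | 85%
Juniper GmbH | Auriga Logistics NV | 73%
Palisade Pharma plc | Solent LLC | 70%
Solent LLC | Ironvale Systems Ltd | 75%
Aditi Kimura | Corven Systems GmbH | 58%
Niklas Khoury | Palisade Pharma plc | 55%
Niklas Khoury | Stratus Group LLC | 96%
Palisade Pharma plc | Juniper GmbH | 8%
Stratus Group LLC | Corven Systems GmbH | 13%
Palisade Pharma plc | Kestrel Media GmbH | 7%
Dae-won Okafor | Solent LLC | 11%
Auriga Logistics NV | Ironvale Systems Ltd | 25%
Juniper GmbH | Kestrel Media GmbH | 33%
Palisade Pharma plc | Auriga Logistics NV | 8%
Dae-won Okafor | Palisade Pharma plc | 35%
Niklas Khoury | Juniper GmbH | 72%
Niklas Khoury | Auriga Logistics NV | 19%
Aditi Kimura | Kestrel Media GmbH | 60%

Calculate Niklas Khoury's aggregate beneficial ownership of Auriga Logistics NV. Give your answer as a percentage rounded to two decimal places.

79.17%

Niklas reaches Auriga along 4 paths.
Via Juniper: 72% × 73% = 52.56%.
Via Palisade → Juniper: 55% × 8% × 73% = 3.212%.
Direct stake: 19% = 19%.
Via Palisade: 55% × 8% = 4.4%.
Total: 52.56% + 3.212% + 19% + 4.4% = 79.172%.
Rounded: 79.17%.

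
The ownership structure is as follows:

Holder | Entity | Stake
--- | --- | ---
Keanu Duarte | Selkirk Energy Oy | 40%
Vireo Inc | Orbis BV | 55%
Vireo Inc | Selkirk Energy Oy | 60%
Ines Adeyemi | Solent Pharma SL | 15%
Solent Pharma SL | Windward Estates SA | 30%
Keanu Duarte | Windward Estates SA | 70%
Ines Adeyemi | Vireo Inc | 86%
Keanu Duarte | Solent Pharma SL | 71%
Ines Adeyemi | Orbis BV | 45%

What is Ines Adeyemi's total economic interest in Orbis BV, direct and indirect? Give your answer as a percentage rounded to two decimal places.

92.30%

Ines reaches Orbis along 2 paths.
Direct stake: 45% = 45%.
Via Vireo: 86% × 55% = 47.3%.
Total: 45% + 47.3% = 92.3%.
Rounded: 92.30%.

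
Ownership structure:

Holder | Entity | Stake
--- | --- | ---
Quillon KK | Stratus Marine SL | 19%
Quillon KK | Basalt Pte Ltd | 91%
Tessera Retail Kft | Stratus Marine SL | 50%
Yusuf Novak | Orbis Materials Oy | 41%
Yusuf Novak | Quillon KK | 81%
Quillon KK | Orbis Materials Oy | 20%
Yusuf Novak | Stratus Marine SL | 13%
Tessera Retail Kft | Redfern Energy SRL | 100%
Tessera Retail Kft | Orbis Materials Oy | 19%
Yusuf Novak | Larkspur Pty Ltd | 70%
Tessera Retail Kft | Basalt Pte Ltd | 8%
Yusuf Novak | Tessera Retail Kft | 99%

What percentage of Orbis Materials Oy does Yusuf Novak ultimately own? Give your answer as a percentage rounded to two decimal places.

Yusuf reaches Orbis along 3 paths.
Direct stake: 41% = 41%.
Via Tessera: 99% × 19% = 18.81%.
Via Quillon: 81% × 20% = 16.2%.
Total: 41% + 18.81% + 16.2% = 76.01%.

76.01%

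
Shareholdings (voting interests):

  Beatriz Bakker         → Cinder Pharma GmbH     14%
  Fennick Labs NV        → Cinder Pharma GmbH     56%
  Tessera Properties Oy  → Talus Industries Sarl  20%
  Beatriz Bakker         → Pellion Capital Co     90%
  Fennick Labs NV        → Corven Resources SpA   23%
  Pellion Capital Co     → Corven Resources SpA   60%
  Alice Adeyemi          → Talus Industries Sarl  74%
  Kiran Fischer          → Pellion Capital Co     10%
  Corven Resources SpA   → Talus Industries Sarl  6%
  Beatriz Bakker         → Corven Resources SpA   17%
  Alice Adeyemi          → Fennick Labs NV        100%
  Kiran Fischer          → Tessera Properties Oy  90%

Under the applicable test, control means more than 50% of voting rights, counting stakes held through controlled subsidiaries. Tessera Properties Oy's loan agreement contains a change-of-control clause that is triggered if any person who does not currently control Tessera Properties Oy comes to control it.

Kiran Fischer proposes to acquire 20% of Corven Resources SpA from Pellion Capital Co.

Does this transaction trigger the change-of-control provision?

The purchase adds only to Kiran's holdings (Pellion's stake shrinks), so Kiran is the only person who could newly come to control Tessera.
Kiran holds 90% of Tessera, so Kiran controls Tessera.
So Kiran already controls Tessera before the transaction.
After the purchase, Kiran holds 20% of Corven directly, and Pellion's stake falls to 40%.
Kiran controlled Tessera already, so this is not a new person acquiring control; every other person's position is unchanged or reduced.
No new person acquires control, so the clause is not triggered.

No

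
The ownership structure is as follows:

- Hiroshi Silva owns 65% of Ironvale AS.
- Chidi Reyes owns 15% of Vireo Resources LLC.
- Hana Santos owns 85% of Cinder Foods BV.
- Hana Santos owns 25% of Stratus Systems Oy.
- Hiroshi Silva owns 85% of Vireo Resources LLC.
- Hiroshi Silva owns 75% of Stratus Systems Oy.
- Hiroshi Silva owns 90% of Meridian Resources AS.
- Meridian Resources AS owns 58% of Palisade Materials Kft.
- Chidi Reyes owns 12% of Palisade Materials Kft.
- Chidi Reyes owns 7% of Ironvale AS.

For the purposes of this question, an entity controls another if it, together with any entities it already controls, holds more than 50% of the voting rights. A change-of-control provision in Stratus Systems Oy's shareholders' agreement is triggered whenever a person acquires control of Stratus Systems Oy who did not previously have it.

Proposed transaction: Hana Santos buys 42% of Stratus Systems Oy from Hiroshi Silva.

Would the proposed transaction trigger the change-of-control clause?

The purchase adds only to Hana's holdings (Hiroshi's stake shrinks), so Hana is the only person who could newly come to control Stratus.
Hana holds 85% of Cinder, so Hana controls Cinder.
In Stratus, Hana's side holds only 25%, not > 50%.
So before the transaction, Hana does not control Stratus.
After the purchase, Hana's direct stake in Stratus rises to 25% + 42% = 67%, and Hiroshi's stake falls to 33%.
Hana holds 67% of Stratus, so Hana controls Stratus.
Hana did not control Stratus before and does after, so the clause is triggered.

Yes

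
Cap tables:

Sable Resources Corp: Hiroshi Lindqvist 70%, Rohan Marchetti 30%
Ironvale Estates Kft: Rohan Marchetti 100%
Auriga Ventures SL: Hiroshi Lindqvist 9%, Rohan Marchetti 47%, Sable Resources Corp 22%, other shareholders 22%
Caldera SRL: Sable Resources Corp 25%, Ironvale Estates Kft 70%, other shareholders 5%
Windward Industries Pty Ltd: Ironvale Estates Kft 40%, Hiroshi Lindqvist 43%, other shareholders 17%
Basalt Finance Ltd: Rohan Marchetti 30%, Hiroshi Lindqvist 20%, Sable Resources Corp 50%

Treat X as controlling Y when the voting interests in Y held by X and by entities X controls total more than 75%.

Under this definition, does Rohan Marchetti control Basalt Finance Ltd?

Rohan holds 100% of Ironvale, so Rohan controls Ironvale.
In Basalt, Rohan's side holds only 30%, not > 75%.
So Rohan does not control Basalt.

No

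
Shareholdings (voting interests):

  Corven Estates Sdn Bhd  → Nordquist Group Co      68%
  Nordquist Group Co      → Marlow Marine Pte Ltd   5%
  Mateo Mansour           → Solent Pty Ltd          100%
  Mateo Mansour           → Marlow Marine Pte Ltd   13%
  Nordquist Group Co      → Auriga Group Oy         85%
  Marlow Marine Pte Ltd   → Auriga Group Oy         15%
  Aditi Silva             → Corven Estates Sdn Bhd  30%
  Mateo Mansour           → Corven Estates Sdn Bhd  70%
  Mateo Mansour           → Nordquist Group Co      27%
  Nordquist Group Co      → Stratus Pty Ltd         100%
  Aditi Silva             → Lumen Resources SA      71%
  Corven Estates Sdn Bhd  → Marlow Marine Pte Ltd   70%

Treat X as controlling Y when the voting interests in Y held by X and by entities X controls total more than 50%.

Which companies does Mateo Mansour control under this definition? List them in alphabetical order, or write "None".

Mateo holds 70% of Corven, so Mateo controls Corven.
Mateo and Corven together hold 27% + 68% = 95% of Nordquist, so Mateo controls Nordquist.
Mateo holds 100% of Solent, so Mateo controls Solent.
Nordquist and Corven and Mateo together hold 5% + 70% + 13% = 88% of Marlow, so Mateo controls Marlow.
Marlow and Nordquist together hold 15% + 85% = 100% of Auriga, so Mateo controls Auriga.
Nordquist holds 100% of Stratus, so Mateo controls Stratus.
No other company's threshold is met.

Auriga Group Oy, Corven Estates Sdn Bhd, Marlow Marine Pte Ltd, Nordquist Group Co, Solent Pty Ltd, Stratus Pty Ltd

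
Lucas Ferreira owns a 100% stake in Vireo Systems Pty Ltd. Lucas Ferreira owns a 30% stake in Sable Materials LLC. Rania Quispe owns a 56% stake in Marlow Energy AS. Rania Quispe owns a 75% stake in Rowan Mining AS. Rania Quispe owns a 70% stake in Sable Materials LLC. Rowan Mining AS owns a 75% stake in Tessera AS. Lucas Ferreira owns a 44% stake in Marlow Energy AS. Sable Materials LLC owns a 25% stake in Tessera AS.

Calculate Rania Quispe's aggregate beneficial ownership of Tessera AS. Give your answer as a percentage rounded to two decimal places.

73.75%

Rania reaches Tessera along 2 paths.
Via Rowan: 75% × 75% = 56.25%.
Via Sable: 70% × 25% = 17.5%.
Total: 56.25% + 17.5% = 73.75%.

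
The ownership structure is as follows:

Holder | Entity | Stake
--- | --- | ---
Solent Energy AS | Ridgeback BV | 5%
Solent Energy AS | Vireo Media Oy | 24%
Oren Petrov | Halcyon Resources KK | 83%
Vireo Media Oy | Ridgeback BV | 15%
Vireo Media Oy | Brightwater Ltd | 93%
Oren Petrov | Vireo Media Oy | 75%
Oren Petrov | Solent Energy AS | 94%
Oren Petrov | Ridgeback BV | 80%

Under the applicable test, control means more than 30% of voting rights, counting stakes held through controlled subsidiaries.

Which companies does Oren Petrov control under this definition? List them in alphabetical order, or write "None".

Brightwater Ltd, Halcyon Resources KK, Ridgeback BV, Solent Energy AS, Vireo Media Oy

Oren holds 94% of Solent, so Oren controls Solent.
Solent and Oren together hold 24% + 75% = 99% of Vireo, so Oren controls Vireo.
Oren holds 83% of Halcyon, so Oren controls Halcyon.
Solent and Oren and Vireo together hold 5% + 80% + 15% = 100% of Ridgeback, so Oren controls Ridgeback.
Vireo holds 93% of Brightwater, so Oren controls Brightwater.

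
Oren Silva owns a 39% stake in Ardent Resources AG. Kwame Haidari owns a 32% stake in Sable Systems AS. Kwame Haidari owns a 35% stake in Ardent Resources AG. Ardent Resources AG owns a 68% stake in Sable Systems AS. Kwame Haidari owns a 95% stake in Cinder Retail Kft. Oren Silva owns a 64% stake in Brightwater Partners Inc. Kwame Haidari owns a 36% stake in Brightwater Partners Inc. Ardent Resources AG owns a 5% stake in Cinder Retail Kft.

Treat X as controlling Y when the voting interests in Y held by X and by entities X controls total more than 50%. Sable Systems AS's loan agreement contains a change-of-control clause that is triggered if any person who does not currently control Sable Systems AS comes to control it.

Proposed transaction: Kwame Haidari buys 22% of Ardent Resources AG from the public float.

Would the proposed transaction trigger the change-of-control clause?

Yes

The purchase changes only Kwame's holdings, so Kwame is the only person who could newly come to control Sable.
Kwame holds 95% of Cinder, so Kwame controls Cinder.
In Sable, Kwame's side holds only 32%, not > 50%.
So before the transaction, Kwame does not control Sable.
After the purchase, Kwame's direct stake in Ardent rises to 35% + 22% = 57%.
Kwame holds 57% of Ardent, so Kwame controls Ardent.
Kwame and Ardent together hold 32% + 68% = 100% of Sable, so Kwame controls Sable.
Kwame did not control Sable before and does after, so the clause is triggered.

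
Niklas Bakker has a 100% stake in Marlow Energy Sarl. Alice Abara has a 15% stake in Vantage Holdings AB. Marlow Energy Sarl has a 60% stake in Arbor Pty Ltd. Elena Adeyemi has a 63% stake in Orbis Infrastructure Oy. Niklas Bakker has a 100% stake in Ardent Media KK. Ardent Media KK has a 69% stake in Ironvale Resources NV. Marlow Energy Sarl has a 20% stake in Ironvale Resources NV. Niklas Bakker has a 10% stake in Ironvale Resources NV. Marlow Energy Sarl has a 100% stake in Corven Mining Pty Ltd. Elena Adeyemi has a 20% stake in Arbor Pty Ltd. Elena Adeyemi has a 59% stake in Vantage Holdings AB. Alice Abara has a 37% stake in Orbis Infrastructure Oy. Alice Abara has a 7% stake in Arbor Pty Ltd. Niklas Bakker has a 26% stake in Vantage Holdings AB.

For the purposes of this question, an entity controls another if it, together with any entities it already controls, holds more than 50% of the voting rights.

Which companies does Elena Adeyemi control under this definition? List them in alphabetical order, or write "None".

Elena holds 59% of Vantage, so Elena controls Vantage.
Elena holds 63% of Orbis, so Elena controls Orbis.
No other company's threshold is met.

Orbis Infrastructure Oy, Vantage Holdings AB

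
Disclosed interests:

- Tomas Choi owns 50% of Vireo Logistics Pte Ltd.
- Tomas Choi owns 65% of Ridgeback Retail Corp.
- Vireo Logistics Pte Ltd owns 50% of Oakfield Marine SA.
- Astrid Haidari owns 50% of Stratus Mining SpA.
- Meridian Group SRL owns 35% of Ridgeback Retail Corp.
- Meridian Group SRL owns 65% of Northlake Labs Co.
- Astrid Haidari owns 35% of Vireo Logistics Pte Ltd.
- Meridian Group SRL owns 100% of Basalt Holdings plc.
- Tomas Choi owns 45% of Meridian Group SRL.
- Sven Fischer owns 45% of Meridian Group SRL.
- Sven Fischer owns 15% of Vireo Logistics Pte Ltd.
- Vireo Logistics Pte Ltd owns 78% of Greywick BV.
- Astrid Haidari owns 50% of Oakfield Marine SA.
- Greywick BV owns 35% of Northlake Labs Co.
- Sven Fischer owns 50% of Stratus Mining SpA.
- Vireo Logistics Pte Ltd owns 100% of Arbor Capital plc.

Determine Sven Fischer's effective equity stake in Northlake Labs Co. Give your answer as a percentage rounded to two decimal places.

Sven reaches Northlake along 2 paths.
Via Meridian: 45% × 65% = 29.25%.
Via Vireo → Greywick: 15% × 78% × 35% = 4.095%.
Total: 29.25% + 4.095% = 33.345%.
Rounded: 33.35%.

33.35%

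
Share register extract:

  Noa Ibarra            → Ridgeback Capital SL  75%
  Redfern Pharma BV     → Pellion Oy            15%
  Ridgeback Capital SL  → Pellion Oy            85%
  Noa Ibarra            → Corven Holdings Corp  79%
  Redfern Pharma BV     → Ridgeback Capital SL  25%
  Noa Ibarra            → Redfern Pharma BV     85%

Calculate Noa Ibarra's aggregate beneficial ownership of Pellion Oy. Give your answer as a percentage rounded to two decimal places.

94.56%

Noa reaches Pellion along 3 paths.
Via Redfern: 85% × 15% = 12.75%.
Via Ridgeback: 75% × 85% = 63.75%.
Via Redfern → Ridgeback: 85% × 25% × 85% = 18.0625%.
Total: 12.75% + 63.75% + 18.0625% = 94.5625%.
Rounded: 94.56%.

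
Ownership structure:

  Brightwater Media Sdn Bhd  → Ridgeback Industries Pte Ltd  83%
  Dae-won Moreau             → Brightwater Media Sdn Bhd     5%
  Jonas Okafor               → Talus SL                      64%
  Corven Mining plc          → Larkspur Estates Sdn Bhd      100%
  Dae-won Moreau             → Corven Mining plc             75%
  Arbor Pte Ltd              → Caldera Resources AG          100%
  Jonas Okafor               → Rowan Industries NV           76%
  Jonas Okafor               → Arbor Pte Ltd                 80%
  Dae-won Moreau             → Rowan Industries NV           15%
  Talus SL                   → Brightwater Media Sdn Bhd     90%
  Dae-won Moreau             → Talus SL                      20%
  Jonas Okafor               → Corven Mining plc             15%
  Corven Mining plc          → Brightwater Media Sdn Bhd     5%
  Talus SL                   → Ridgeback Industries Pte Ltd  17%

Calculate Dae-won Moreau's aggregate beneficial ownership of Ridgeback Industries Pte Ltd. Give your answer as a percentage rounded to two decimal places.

25.60%

Dae-won reaches Ridgeback along 4 paths.
Via Talus → Brightwater: 20% × 90% × 83% = 14.94%.
Via Corven → Brightwater: 75% × 5% × 83% = 3.1125%.
Via Brightwater: 5% × 83% = 4.15%.
Via Talus: 20% × 17% = 3.4%.
Total: 14.94% + 3.1125% + 4.15% + 3.4% = 25.6025%.
Rounded: 25.60%.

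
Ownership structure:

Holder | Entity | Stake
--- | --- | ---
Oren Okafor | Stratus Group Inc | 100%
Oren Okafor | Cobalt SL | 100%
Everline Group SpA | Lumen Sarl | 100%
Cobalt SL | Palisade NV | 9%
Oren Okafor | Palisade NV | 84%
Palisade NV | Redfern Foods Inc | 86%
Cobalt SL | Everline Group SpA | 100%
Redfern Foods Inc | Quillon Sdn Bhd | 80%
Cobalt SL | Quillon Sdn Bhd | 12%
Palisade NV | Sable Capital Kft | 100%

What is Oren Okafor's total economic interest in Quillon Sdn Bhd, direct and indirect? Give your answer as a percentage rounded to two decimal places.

75.98%

Oren reaches Quillon along 3 paths.
Via Palisade → Redfern: 84% × 86% × 80% = 57.792%.
Via Cobalt → Palisade → Redfern: 100% × 9% × 86% × 80% = 6.192%.
Via Cobalt: 100% × 12% = 12%.
Total: 57.792% + 6.192% + 12% = 75.984%.
Rounded: 75.98%.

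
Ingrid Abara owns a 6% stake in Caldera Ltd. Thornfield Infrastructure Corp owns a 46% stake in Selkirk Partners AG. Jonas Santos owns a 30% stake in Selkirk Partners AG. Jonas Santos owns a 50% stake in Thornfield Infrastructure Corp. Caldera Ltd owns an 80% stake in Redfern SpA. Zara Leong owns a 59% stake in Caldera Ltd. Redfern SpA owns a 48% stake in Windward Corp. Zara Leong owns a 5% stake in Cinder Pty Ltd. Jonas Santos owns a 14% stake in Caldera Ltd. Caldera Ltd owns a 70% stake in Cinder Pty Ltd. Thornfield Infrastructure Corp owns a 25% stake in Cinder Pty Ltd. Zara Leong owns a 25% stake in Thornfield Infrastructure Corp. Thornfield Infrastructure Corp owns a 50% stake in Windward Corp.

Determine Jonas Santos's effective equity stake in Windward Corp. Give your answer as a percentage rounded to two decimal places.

30.38%

Jonas reaches Windward along 2 paths.
Via Caldera → Redfern: 14% × 80% × 48% = 5.376%.
Via Thornfield: 50% × 50% = 25%.
Total: 5.376% + 25% = 30.376%.
Rounded: 30.38%.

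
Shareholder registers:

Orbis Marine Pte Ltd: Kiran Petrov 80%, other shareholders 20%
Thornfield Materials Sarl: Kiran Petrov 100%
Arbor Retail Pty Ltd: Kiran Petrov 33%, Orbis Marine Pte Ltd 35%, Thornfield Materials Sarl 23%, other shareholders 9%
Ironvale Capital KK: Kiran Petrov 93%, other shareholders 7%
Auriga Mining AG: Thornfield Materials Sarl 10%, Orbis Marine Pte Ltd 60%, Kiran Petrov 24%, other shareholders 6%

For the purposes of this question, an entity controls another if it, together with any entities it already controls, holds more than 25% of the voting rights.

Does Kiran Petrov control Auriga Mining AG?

Yes

Kiran holds 80% of Orbis, so Kiran controls Orbis.
Kiran holds 100% of Thornfield, so Kiran controls Thornfield.
Thornfield and Orbis and Kiran together hold 10% + 60% + 24% = 94% of Auriga, so Kiran controls Auriga.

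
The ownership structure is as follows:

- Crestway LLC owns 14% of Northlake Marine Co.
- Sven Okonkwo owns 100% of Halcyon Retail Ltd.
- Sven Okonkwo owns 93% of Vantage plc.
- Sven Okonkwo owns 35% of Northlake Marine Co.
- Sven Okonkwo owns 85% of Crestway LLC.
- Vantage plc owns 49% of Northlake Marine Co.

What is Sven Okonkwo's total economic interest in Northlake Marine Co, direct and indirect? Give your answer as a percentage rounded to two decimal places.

92.47%

Sven reaches Northlake along 3 paths.
Direct stake: 35% = 35%.
Via Vantage: 93% × 49% = 45.57%.
Via Crestway: 85% × 14% = 11.9%.
Total: 35% + 45.57% + 11.9% = 92.47%.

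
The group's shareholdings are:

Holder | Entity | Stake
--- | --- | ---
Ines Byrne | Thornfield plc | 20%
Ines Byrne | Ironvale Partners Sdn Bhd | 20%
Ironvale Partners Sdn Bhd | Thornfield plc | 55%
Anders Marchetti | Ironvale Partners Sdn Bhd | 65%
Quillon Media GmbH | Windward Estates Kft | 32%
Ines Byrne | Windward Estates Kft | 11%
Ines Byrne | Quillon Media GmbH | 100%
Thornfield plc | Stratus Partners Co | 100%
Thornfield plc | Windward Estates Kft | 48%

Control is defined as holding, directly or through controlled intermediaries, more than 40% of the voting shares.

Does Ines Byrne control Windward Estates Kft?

Ines holds 100% of Quillon, so Ines controls Quillon.
Quillon and Ines together hold 32% + 11% = 43% of Windward, so Ines controls Windward.

Yes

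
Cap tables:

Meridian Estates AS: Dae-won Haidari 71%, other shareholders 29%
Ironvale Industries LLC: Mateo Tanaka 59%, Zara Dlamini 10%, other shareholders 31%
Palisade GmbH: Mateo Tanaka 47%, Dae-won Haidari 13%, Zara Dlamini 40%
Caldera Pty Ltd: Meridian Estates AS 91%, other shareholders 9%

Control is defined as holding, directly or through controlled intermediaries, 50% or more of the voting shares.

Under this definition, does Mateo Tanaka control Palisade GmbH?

Mateo holds 59% of Ironvale, so Mateo controls Ironvale.
In Palisade, Mateo's side holds only 47%, not ≥ 50%.
So Mateo does not control Palisade.

No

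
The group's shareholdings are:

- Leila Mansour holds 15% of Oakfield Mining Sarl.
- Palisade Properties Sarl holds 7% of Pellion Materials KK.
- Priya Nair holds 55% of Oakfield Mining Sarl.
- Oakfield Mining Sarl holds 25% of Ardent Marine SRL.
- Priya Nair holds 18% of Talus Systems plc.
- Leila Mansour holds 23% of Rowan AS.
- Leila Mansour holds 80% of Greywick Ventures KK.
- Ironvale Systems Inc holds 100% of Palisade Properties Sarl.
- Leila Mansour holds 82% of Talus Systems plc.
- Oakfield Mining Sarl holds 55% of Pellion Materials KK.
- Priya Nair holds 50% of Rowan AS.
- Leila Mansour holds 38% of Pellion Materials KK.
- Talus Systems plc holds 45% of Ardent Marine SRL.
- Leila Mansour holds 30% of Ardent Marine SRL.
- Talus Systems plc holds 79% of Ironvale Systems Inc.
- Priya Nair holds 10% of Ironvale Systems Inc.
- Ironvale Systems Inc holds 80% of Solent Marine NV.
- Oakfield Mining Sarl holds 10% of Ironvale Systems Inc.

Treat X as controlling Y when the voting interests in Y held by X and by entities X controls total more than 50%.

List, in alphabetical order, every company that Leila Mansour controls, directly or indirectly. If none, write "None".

Leila holds 82% of Talus, so Leila controls Talus.
Talus holds 79% of Ironvale, so Leila controls Ironvale.
Ironvale holds 80% of Solent, so Leila controls Solent.
Ironvale holds 100% of Palisade, so Leila controls Palisade.
Leila and Talus together hold 30% + 45% = 75% of Ardent, so Leila controls Ardent.
Leila holds 80% of Greywick, so Leila controls Greywick.
No other company's threshold is met.

Ardent Marine SRL, Greywick Ventures KK, Ironvale Systems Inc, Palisade Properties Sarl, Solent Marine NV, Talus Systems plc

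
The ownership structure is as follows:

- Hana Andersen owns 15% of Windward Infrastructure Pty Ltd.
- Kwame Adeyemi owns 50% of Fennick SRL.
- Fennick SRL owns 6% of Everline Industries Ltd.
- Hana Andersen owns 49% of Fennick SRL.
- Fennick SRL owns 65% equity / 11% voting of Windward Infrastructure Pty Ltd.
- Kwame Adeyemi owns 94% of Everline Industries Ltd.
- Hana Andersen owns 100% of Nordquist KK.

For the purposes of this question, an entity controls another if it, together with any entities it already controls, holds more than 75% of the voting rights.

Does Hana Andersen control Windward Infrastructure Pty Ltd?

No

Hana holds 100% of Nordquist, so Hana controls Nordquist.
In Windward, Hana's side holds only 15%, not > 75%.
So Hana does not control Windward.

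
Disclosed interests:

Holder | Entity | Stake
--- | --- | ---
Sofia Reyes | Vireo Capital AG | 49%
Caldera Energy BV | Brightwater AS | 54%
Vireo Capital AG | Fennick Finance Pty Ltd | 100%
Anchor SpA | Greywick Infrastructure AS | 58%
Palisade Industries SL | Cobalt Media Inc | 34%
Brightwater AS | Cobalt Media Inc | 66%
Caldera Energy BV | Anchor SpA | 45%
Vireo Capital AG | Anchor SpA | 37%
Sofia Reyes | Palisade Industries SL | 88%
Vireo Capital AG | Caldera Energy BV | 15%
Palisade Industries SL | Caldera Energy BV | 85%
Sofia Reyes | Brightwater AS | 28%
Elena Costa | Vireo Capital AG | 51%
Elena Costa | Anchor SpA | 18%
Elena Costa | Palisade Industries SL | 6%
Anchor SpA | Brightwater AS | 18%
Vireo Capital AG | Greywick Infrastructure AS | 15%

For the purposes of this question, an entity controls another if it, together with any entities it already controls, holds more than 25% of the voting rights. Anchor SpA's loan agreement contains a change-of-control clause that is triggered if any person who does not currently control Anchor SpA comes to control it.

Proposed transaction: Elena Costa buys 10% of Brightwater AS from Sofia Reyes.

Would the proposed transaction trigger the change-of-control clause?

The purchase adds only to Elena's holdings (Sofia's stake shrinks), so Elena is the only person who could newly come to control Anchor.
Elena holds 51% of Vireo, so Elena controls Vireo.
Elena and Vireo together hold 18% + 37% = 55% of Anchor, so Elena controls Anchor.
So Elena already controls Anchor before the transaction.
After the purchase, Elena holds 10% of Brightwater directly, and Sofia's stake falls to 18%.
Elena controlled Anchor already, so this is not a new person acquiring control; every other person's position is unchanged or reduced.
No new person acquires control, so the clause is not triggered.

No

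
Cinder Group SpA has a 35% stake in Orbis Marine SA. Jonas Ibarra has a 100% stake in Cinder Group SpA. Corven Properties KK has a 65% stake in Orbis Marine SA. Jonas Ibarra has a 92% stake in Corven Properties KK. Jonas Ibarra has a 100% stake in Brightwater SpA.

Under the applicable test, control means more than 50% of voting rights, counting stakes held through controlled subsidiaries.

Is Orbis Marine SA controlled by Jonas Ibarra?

Jonas holds 100% of Cinder, so Jonas controls Cinder.
Jonas holds 92% of Corven, so Jonas controls Corven.
Cinder and Corven together hold 35% + 65% = 100% of Orbis, so Jonas controls Orbis.

Yes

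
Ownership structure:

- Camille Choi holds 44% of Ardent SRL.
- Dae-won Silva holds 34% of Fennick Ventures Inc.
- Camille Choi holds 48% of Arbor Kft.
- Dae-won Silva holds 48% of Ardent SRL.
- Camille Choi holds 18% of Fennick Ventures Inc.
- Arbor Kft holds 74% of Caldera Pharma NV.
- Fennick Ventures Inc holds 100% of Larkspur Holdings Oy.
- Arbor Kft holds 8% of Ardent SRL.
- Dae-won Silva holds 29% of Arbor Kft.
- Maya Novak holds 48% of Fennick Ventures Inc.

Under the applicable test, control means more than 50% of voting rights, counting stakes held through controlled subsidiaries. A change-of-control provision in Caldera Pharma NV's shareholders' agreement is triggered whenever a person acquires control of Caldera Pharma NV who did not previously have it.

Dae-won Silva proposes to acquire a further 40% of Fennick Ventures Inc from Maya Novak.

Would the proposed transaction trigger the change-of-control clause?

The purchase adds only to Dae-won's holdings (Maya's stake shrinks), so Dae-won is the only person who could newly come to control Caldera.
Dae-won's largest direct stake is 48% in Ardent, which does not meet the threshold, so Dae-won controls no company.
Neither Dae-won nor any entity Dae-won controls holds any voting interest in Caldera.
So before the transaction, Dae-won does not control Caldera.
After the purchase, Dae-won's direct stake in Fennick rises to 34% + 40% = 74%, and Maya's stake falls to 8%.
Dae-won holds 74% of Fennick, so Dae-won controls Fennick.
Fennick holds 100% of Larkspur, so Dae-won controls Larkspur.
After the transaction, neither Dae-won nor any entity Dae-won controls holds a voting interest in Caldera, so Dae-won still does not control it.
No new person acquires control, so the clause is not triggered.

No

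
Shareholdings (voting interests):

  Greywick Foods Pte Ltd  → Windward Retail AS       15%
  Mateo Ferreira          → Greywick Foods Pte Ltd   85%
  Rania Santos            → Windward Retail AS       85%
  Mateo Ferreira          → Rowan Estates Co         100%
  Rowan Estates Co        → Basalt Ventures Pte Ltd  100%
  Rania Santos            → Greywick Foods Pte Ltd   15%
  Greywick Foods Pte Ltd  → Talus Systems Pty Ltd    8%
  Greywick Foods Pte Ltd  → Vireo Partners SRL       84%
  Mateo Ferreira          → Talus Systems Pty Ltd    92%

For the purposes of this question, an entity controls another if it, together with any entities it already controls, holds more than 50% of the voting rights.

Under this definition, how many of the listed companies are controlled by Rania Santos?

1

Rania holds 85% of Windward, so Rania controls Windward.
No other company's threshold is met.
Rania controls 1 company.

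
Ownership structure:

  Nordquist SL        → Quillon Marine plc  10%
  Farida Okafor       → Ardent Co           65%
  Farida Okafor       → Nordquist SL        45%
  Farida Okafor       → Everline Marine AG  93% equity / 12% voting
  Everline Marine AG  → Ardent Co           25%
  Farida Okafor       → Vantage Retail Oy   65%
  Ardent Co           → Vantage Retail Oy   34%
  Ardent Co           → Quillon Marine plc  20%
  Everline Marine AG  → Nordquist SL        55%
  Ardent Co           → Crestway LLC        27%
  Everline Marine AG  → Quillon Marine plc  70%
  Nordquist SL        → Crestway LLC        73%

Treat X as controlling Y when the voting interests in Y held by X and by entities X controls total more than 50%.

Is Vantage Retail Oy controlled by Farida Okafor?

Farida holds 65% of Ardent, so Farida controls Ardent.
Farida and Ardent together hold 65% + 34% = 99% of Vantage, so Farida controls Vantage.

Yes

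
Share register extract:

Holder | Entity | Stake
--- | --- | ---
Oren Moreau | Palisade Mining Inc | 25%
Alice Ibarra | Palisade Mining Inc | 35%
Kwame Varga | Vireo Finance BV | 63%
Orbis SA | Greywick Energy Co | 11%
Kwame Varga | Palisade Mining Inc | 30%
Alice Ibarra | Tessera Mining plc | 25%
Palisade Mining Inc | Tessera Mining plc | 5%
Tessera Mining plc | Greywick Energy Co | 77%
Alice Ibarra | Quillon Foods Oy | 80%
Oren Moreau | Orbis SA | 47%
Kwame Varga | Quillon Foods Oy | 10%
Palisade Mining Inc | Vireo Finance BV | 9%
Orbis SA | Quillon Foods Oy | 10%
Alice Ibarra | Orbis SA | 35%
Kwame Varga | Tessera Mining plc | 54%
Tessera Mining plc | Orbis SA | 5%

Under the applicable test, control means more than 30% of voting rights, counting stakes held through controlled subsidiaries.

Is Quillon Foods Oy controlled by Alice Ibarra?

Yes

Alice holds 35% of Orbis, so Alice controls Orbis.
Alice and Orbis together hold 80% + 10% = 90% of Quillon, so Alice controls Quillon.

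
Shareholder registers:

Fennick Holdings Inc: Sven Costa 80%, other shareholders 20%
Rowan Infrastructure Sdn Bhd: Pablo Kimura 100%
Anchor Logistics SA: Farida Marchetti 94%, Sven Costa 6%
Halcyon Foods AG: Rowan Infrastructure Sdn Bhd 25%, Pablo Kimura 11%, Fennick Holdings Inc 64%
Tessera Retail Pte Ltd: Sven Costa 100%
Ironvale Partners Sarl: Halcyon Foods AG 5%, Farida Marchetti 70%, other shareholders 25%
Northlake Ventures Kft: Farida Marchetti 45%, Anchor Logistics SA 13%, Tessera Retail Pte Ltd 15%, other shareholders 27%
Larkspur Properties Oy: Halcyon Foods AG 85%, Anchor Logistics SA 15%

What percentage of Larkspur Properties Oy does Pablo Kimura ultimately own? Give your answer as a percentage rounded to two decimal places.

30.60%

Pablo reaches Larkspur along 2 paths.
Via Rowan → Halcyon: 100% × 25% × 85% = 21.25%.
Via Halcyon: 11% × 85% = 9.35%.
Total: 21.25% + 9.35% = 30.6%.
Rounded: 30.60%.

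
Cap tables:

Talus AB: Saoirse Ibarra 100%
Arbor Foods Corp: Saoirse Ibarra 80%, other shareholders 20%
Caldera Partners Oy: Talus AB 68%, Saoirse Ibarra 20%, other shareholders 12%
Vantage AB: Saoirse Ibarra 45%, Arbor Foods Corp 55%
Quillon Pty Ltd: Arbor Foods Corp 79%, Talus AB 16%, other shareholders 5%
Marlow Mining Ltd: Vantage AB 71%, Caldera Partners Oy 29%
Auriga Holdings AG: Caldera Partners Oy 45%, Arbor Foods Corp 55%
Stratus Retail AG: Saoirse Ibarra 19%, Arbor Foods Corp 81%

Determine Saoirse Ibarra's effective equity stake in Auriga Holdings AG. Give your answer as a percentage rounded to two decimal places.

83.60%

Saoirse reaches Auriga along 3 paths.
Via Talus → Caldera: 100% × 68% × 45% = 30.6%.
Via Caldera: 20% × 45% = 9%.
Via Arbor: 80% × 55% = 44%.
Total: 30.6% + 9% + 44% = 83.6%.
Rounded: 83.60%.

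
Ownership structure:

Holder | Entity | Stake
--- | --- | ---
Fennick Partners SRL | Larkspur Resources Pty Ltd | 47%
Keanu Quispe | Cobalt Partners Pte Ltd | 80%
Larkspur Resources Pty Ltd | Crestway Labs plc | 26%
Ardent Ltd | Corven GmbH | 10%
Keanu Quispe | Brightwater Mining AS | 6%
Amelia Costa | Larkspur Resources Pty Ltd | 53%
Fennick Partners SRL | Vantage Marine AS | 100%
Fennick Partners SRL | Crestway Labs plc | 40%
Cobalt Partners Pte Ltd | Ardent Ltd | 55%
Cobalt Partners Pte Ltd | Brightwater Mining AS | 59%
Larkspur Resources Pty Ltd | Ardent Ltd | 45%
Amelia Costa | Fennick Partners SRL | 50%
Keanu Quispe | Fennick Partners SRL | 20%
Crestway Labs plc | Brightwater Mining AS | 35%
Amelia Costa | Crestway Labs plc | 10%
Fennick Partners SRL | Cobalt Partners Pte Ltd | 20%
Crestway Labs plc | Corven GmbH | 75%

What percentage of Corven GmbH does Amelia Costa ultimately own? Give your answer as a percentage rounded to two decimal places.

41.41%

Amelia reaches Corven along 7 paths.
Via Fennick → Larkspur → Crestway: 50% × 47% × 26% × 75% = 4.5825%.
Via Larkspur → Crestway: 53% × 26% × 75% = 10.335%.
Via Crestway: 10% × 75% = 7.5%.
Via Fennick → Crestway: 50% × 40% × 75% = 15%.
Via Fennick → Larkspur → Ardent: 50% × 47% × 45% × 10% = 1.0575%.
Via Larkspur → Ardent: 53% × 45% × 10% = 2.385%.
Via Fennick → Cobalt → Ardent: 50% × 20% × 55% × 10% = 0.55%.
Total: 4.5825% + 10.335% + 7.5% + 15% + 1.0575% + 2.385% + 0.55% = 41.41%.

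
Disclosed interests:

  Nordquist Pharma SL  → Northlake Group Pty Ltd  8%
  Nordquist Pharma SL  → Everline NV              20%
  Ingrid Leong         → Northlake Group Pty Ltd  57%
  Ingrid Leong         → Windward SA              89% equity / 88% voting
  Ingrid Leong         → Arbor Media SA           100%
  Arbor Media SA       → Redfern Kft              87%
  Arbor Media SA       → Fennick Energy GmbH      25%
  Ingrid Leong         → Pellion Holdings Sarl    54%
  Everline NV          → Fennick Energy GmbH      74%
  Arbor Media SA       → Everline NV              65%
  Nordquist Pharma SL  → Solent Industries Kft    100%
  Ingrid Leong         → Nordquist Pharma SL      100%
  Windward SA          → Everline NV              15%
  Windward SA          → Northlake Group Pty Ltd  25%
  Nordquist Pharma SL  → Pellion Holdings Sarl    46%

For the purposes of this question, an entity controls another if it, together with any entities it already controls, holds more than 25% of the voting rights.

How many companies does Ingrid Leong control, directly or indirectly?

9

Ingrid holds 100% of Nordquist, so Ingrid controls Nordquist.
Ingrid holds 88% of Windward, so Ingrid controls Windward.
Ingrid holds 100% of Arbor, so Ingrid controls Arbor.
Windward and Ingrid and Nordquist together hold 25% + 57% + 8% = 90% of Northlake, so Ingrid controls Northlake.
Nordquist holds 100% of Solent, so Ingrid controls Solent.
Arbor and Windward and Nordquist together hold 65% + 15% + 20% = 100% of Everline, so Ingrid controls Everline.
Ingrid and Nordquist together hold 54% + 46% = 100% of Pellion, so Ingrid controls Pellion.
Everline and Arbor together hold 74% + 25% = 99% of Fennick, so Ingrid controls Fennick.
Arbor holds 87% of Redfern, so Ingrid controls Redfern.
Ingrid controls 9 companies.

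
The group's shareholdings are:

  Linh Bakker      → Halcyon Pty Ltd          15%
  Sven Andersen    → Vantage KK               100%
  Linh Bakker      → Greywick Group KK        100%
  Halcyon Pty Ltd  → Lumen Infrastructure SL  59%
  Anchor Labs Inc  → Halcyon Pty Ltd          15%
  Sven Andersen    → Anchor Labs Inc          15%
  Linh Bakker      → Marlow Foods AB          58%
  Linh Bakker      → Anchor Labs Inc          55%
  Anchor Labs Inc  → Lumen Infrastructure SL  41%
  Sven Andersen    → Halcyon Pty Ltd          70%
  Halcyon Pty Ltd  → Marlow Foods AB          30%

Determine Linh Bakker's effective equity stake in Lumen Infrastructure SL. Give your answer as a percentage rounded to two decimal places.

36.27%

Linh reaches Lumen along 3 paths.
Via Anchor: 55% × 41% = 22.55%.
Via Anchor → Halcyon: 55% × 15% × 59% = 4.8675%.
Via Halcyon: 15% × 59% = 8.85%.
Total: 22.55% + 4.8675% + 8.85% = 36.2675%.
Rounded: 36.27%.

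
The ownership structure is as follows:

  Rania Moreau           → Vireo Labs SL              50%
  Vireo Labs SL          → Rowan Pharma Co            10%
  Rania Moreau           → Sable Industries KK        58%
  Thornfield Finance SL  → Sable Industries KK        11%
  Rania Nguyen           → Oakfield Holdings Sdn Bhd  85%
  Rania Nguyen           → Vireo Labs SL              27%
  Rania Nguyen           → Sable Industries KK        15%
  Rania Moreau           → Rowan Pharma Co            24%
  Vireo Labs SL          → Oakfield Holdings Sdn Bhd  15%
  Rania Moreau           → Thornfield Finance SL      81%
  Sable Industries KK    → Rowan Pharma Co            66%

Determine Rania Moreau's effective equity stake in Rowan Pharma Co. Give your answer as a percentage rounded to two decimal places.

Rania Moreau reaches Rowan along 4 paths.
Direct stake: 24% = 24%.
Via Vireo: 50% × 10% = 5%.
Via Sable: 58% × 66% = 38.28%.
Via Thornfield → Sable: 81% × 11% × 66% = 5.8806%.
Total: 24% + 5% + 38.28% + 5.8806% = 73.1606%.
Rounded: 73.16%.

73.16%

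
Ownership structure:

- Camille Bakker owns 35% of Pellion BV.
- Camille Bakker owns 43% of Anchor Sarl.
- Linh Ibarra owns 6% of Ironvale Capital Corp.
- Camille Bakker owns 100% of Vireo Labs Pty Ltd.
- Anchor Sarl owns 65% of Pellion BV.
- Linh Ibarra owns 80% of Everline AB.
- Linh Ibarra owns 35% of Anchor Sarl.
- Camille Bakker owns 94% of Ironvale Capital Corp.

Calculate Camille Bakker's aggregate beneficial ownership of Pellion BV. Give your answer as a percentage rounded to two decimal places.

62.95%

Camille reaches Pellion along 2 paths.
Direct stake: 35% = 35%.
Via Anchor: 43% × 65% = 27.95%.
Total: 35% + 27.95% = 62.95%.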